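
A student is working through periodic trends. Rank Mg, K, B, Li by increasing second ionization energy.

Mg, B, K, Li

The second ionization energy removes an electron from the +1 ion. For each element: Mg⁺ still has 1 valence electron; K⁺ is the bare [Ar] core; B⁺ still has 2 valence electrons; Li⁺ is the bare [He] core.
Breaking into a closed-shell core is much more expensive than removing a leftover valence electron — K and Li have the largest IE_2 here.
Valence configurations: Mg⁺ [Ne]3s¹, B⁺ [He]2s².
The numbers (kJ/mol): Mg 1451, K 3052, B 2427, Li 7298.
Putting it together, IE_2: Mg < B < K < Li.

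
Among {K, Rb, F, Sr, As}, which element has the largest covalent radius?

Rb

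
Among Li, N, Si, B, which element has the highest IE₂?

The second ionization energy removes an electron from the +1 ion. For each element: Li⁺ is the bare [He] core; N⁺ still has 4 valence electrons; Si⁺ still has 3 valence electrons; B⁺ still has 2 valence electrons.
Breaking into a closed-shell core is much more expensive than removing a leftover valence electron — Li has the largest IE_2 here.
Valence configurations: N⁺ [He]2s²2p², Si⁺ [Ne]3s²3p¹, B⁺ [He]2s².
The numbers (kJ/mol): Li 7298, N 2856, Si 1577, B 2427.
Overall IE_2 order: Si < B < N < Li.

Li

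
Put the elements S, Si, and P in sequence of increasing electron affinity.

P < Si < S

Adding an electron releases more energy for atoms nearer the top right (short of the noble gases).
All lie in period 3; the across-period trend (electron affinity increases left to right) applies, with the exception below.
Note the exception: Si has a higher electron affinity than P, contrary to the simple trend — adding an electron to P's half-filled 3p³ is unfavourable, so Si (3p²) has the more exothermic EA.
Tabulated electron affinity (kJ/mol): Si 134, P 72, S 200.
So from lowest to highest: P < Si < S.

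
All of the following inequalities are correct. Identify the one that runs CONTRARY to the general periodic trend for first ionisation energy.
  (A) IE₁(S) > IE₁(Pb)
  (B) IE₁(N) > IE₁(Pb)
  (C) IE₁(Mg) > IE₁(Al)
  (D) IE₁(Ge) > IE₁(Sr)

The general trend: first ionisation energy increases across a period and decreases down a group.
(A) S (period 3, group 16) vs Pb (period 6, group 14): the stated order agrees with the simple trend.
(B) N (period 2, group 15) vs Pb (period 6, group 14): the stated order agrees with the simple trend.
(C) Mg (period 3, group 2) vs Al (period 3, group 13): the stated order contradicts the simple trend.
(D) Ge (period 4, group 14) vs Sr (period 5, group 2): the stated order agrees with the simple trend.
The exception is (C): Al's single 3p electron is easier to remove than one from Mg's filled 3s².

(C)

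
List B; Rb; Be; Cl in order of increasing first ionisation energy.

Be is in period 2, group 2; B is in period 2, group 13; Cl is in period 3, group 17; Rb is in period 5, group 1.
Removing the outermost electron gets harder across a period and easier down a group.
These span different periods and groups, so the two trends combine.
B > Rb: relative to Rb, both the across-period and down-group shifts push B's first ionization energy up.
Be > B: this pair runs against the simple trend — see the exception note.
Cl > Be: the two effects oppose for this pair; the across-period effect wins (1251 vs 900 kJ/mol).
Note the exception: Be has a higher first ionization energy than B, contrary to the simple trend — removing B's lone 2p electron is easier than breaking Be's filled 2s².
Approximate values (kJ/mol): Be 900, B 801, Cl 1251, Rb 403.
So from lowest to highest: Rb < B < Be < Cl.

Rb < B < Be < Cl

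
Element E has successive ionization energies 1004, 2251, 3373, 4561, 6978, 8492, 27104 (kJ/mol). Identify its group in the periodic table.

Group 16

Look for the largest jump between consecutive ionization energies: IE7/IE6 ≈ 3.2, far larger than any earlier ratio.
That jump marks the point where a core electron is being removed. So the atom has 6 valence electrons.
A main-group element with 6 valence electrons is in group 16.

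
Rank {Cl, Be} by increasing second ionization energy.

Be < Cl

Consider each +1 ion: Cl⁺ still has 6 valence electrons; Be⁺ still has 1 valence electron.
All are still removing valence electrons, so compare the +1 ions as you would atoms: IE_2 generally rises across a period (higher Z_eff) and falls down a group (larger shell), subject to the usual subshell exceptions.
Valence configurations: Cl⁺ [Ne]3s²3p⁴, Be⁺ [He]2s¹.
Tabulated IE_2 (kJ/mol): Cl 2298, Be 1757.
Putting it together, IE_2: Be < Cl.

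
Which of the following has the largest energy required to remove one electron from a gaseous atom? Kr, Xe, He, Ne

He is in period 1, group 18; Ne is in period 2, group 18; Kr is in period 4, group 18; Xe is in period 5, group 18.
Removing the outermost electron gets harder across a period and easier down a group.
All are in group 18, so first ionization energy increases up the group.
The largest energy required to remove one electron from a gaseous atom among these belongs to He.

He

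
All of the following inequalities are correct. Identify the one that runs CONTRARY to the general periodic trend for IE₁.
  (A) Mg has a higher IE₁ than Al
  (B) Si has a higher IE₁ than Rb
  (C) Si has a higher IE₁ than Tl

The general trend: IE₁ increases across a period and decreases down a group.
(A) Mg (period 3, group 2) vs Al (period 3, group 13): the stated order contradicts the simple trend.
(B) Si (period 3, group 14) vs Rb (period 5, group 1): the stated order agrees with the simple trend.
(C) Si (period 3, group 14) vs Tl (period 6, group 13): the stated order agrees with the simple trend.
The exception is (A): Al's single 3p electron is easier to remove than one from Mg's filled 3s².

(A)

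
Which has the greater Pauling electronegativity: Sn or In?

Sn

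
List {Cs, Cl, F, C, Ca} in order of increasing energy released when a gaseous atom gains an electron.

Atoms with high Z_eff and room in the valence shell (especially the halogens) have the most exothermic electron affinities.
These span different periods and groups, so the two trends combine.
Cs > Ca: this pair runs against the simple trend — see the exception note.
C > Cs: relative to Cs, both the across-period and down-group shifts push C's electron affinity up.
F > C: both are in period 2; the period trend gives F the larger value.
Cl > F: this pair runs against the simple trend — see the exception note.
Note the exception: Cs has a higher electron affinity than Ca, contrary to the simple trend — adding an electron to Ca (ns²) has to open a new, higher-energy np subshell, which is unfavourable.
Note the exception: Cl has a higher electron affinity than F, contrary to the simple trend — F's small 2p subshell makes the incoming electron feel strong e⁻–e⁻ repulsion, so Cl actually releases more energy on gaining an electron.
Approximate values (kJ/mol): C 122, F 328, Cl 349, Ca 2, Cs 46.
So from lowest to highest: Ca < Cs < C < F < Cl.

Ca < Cs < C < F < Cl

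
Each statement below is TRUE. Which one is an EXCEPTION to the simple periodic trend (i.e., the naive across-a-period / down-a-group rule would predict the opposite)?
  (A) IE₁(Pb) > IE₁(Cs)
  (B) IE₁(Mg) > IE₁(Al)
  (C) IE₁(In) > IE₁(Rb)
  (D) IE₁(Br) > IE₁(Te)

(B)

The general trend: first ionisation energy increases across a period and decreases down a group.
(A) Pb (period 6, group 14) vs Cs (period 6, group 1): the stated order agrees with the simple trend.
(B) Mg (period 3, group 2) vs Al (period 3, group 13): the stated order contradicts the simple trend.
(C) In (period 5, group 13) vs Rb (period 5, group 1): the stated order agrees with the simple trend.
(D) Br (period 4, group 17) vs Te (period 5, group 16): the stated order agrees with the simple trend.
The exception is (B): Al's single 3p electron is easier to remove than one from Mg's filled 3s².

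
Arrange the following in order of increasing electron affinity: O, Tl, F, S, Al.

O is in period 2, group 16; F is in period 2, group 17; Al is in period 3, group 13; S is in period 3, group 16; Tl is in period 6, group 13.
Adding an electron releases more energy for atoms nearer the top right (short of the noble gases).
Here both period and group differ, so the two effects have to be weighed against each other.
Al > Tl: Al sits above Tl in group 13, so the down-group effect alone puts Al higher.
O > Al: relative to Al, both the across-period and down-group shifts push O's electron affinity up.
S > O: this pair runs against the simple trend — see the exception note.
F > S: both effects reinforce here, so F is clearly the higher of the two.
Note the exception: S has a higher electron affinity than O, contrary to the simple trend — the compact 2p subshell of O repels the added electron more than S's larger 3p does.
Tabulated electron affinity (kJ/mol): O 141, F 328, Al 42, S 200, Tl 19.
So from lowest to highest: Tl < Al < O < S < F.

Tl < Al < O < S < F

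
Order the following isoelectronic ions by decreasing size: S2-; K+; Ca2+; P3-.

All of these have 18 electrons, so size is governed by nuclear charge alone: the more protons, the stronger the pull on the same electron cloud, and the smaller the ion.
Nuclear charges: Ca2+ (Z=20), K+ (Z=19), S2- (Z=16), P3- (Z=15).
Largest to smallest: P3- > S2- > K+ > Ca2+.

P3- > S2- > K+ > Ca2+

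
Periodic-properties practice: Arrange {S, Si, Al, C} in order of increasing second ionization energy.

Si < Al < S < C

The second ionization energy removes an electron from the +1 ion. For each element: S⁺ still has 5 valence electrons; Si⁺ still has 3 valence electrons; Al⁺ still has 2 valence electrons; C⁺ still has 3 valence electrons.
All are still removing valence electrons, so compare the +1 ions as you would atoms: IE_2 generally rises across a period (higher Z_eff) and falls down a group (larger shell), subject to the usual subshell exceptions.
Valence configurations: S⁺ [Ne]3s²3p³, Si⁺ [Ne]3s²3p¹, Al⁺ [Ne]3s², C⁺ [He]2s²2p¹.
Si⁺ loses a lone 3p electron whereas Al⁺ must break into a filled 3s² pair, so IE_2(Al) > IE_2(Si) even though Si has the higher nuclear charge.
The numbers (kJ/mol): S 2252, Si 1577, Al 1817, C 2353.
Hence IE_2: Si < Al < S < C.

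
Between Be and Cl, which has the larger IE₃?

Consider each +2 ion: Be²⁺ is the bare [He] core; Cl²⁺ still has 5 valence electrons.
Breaking into a closed-shell core is much more expensive than removing a leftover valence electron — Be has the largest IE_3 here.
The numbers (kJ/mol): Be 14849, Cl 3822.
Hence IE_3: Cl < Be.

Be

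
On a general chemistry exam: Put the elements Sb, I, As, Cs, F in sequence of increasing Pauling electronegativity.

Cs < Sb < As < I < F

F is in period 2, group 17; As is in period 4, group 15; Sb is in period 5, group 15; I is in period 5, group 17; Cs is in period 6, group 1.
EN rises left→right (higher Z_eff, smaller atoms) and falls top→bottom (larger, more shielded atoms).
These span different periods and groups, so the two trends combine.
Sb > Cs: both effects reinforce here, so Sb is clearly the higher of the two.
As > Sb: As sits above Sb in group 15, so the down-group effect alone puts As higher.
I > As: period and group pull opposite ways; the across-period shift dominates (2.66 vs 2.18).
F > I: they share group 17; the group trend gives F the larger value.
For reference (Pauling): F 3.98, As 2.18, Sb 2.05, I 2.66, Cs 0.79.
So from lowest to highest: Cs < Sb < As < I < F.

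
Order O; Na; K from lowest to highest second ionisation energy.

K < O < Na

After 1 electron has been removed, what remains? O⁺ still has 5 valence electrons; Na⁺ is the bare [Ne] core; K⁺ is the bare [Ar] core.
Usually core removal costs more than valence removal, but here the competition is close: a tightly held n=2 valence electron can cost more to remove than an n=3 core electron, so the actual values have to decide it.
Approximate IE_2 values (kJ/mol): O 3388, Na 4562, K 3052.
Putting it together, IE_2: K < O < Na.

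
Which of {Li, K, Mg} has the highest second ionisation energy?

IE_2 is the cost of taking one more electron from the +1 cation: Li⁺ is the bare [He] core; K⁺ is the bare [Ar] core; Mg⁺ still has 1 valence electron.
Breaking into a closed-shell core is much more expensive than removing a leftover valence electron — K and Li have the largest IE_2 here.
Tabulated IE_2 (kJ/mol): Li 7298, K 3052, Mg 1451.
Putting it together, IE_2: Mg < K < Li.

Li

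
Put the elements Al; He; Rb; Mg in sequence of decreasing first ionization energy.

He > Mg > Al > Rb

He is in period 1, group 18; Mg is in period 3, group 2; Al is in period 3, group 13; Rb is in period 5, group 1.
First ionization energy rises across a period (greater Z_eff holds electrons more tightly) and falls down a group (valence electrons are farther from the nucleus).
Neither a single period nor a single group — weigh both effects.
Al > Rb: relative to Rb, both the across-period and down-group shifts push Al's first ionization energy up.
Mg > Al: this pair runs against the simple trend — see the exception note.
He > Mg: both effects reinforce here, so He is clearly the higher of the two.
Note the exception: Mg has a higher first ionization energy than Al, contrary to the simple trend — Al's single 3p electron is easier to remove than one from Mg's filled 3s².
Approximate values (kJ/mol): He 2372, Mg 738, Al 578, Rb 403.
So from highest to lowest: He > Mg > Al > Rb.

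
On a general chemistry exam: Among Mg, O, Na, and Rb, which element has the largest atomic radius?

Radius decreases left→right (rising Z_eff, same n) and increases top→bottom (higher n).
Neither a single period nor a single group — weigh both effects.
Mg > O: relative to O, both the across-period and down-group shifts push Mg's atomic radius up.
Na > Mg: both are in period 3; the period trend gives Na the larger value.
Rb > Na: Rb sits below Na in group 1, so the down-group effect alone puts Rb larger.
Approximate values (pm): O 63, Na 155, Mg 139, Rb 210.
The largest atomic radius among these belongs to Rb.

Rb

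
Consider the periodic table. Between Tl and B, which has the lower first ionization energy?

Tl

B is in period 2, group 13; Tl is in period 6, group 13.
IE₁ increases left→right with effective nuclear charge and decreases top→bottom as the valence shell moves farther out.
All are in group 13, so first ionization energy increases up the group.
So Tl has the lower first ionization energy (Tl < B).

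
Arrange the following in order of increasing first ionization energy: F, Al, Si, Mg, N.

Al, Mg, Si, N, F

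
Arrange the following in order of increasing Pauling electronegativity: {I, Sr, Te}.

Sr is in period 5, group 2; Te is in period 5, group 16; I is in period 5, group 17.
Smaller atoms with higher effective nuclear charge are more electronegative.
All lie in period 5, so electronegativity increases left to right.
So from lowest to highest: Sr < Te < I.

Sr < Te < I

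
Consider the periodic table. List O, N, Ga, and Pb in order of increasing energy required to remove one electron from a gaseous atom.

Across a period the outer electron is held more tightly (higher IE₁); down a group it sits in a higher shell, more shielded, and comes off more easily.
Here both period and group differ, so the two effects have to be weighed against each other.
Pb > Ga: period and group pull opposite ways; the across-period shift dominates (716 vs 579 kJ/mol).
O > Pb: both effects reinforce here, so O is clearly the higher of the two.
N > O: this pair runs against the simple trend — see the exception note.
Note the exception: N has a higher first ionization energy than O, contrary to the simple trend — pairing an electron in O's 2p⁴ costs repulsion energy, so O ionizes more easily than half-filled N (2p³).
Approximate values (kJ/mol): N 1402, O 1314, Ga 579, Pb 716.
So from lowest to highest: Ga < Pb < O < N.

Ga, Pb, O, N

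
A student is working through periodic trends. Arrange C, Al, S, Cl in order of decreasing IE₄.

After 3 electrons have been removed, what remains? C³⁺ still has 1 valence electron; Al³⁺ is the bare [Ne] core; S³⁺ still has 3 valence electrons; Cl³⁺ still has 4 valence electrons.
Breaking into a closed-shell core is much more expensive than removing a leftover valence electron — Al has the largest IE_4 here.
Valence configurations: C³⁺ [He]2s¹, S³⁺ [Ne]3s²3p¹, Cl³⁺ [Ne]3s²3p².
Tabulated IE_4 (kJ/mol): C 6223, Al 11577, S 4556, Cl 5159.
So the fourth ionization energies run S < Cl < C < Al.

Al, C, Cl, S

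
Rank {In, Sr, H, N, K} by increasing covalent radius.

H is in period 1, group 1; N is in period 2, group 15; K is in period 4, group 1; Sr is in period 5, group 2; In is in period 5, group 13.
Radius decreases left→right (rising Z_eff, same n) and increases top→bottom (higher n).
These span different periods and groups, so the two trends combine.
N > H: the two effects oppose for this pair; the down-group effect wins (71 vs 32 pm).
In > N: relative to N, both the across-period and down-group shifts push In's atomic radius up.
Sr > In: both are in period 5; the period trend gives Sr the larger value.
K > Sr: period and group pull opposite ways; the across-period shift dominates (196 vs 185 pm).
Approximate values (pm): H 32, N 71, K 196, Sr 185, In 142.
So from smallest to largest: H < N < In < Sr < K.

H, N, In, Sr, K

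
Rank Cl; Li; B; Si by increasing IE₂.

IE_2 is the cost of taking one more electron from the +1 cation: Cl⁺ still has 6 valence electrons; Li⁺ is the bare [He] core; B⁺ still has 2 valence electrons; Si⁺ still has 3 valence electrons.
Pulling an electron out of a noble-gas core costs far more than removing a remaining valence electron, so Li sits at the high end of IE_2.
Valence configurations: Cl⁺ [Ne]3s²3p⁴, B⁺ [He]2s², Si⁺ [Ne]3s²3p¹.
Approximate IE_2 values (kJ/mol): Cl 2298, Li 7298, B 2427, Si 1577.
Overall IE_2 order: Si < Cl < B < Li.

Si < Cl < B < Li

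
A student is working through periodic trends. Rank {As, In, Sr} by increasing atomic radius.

As < In < Sr

Radius decreases left→right (rising Z_eff, same n) and increases top→bottom (higher n).
These span different periods and groups, so the two trends combine.
In > As: relative to As, both the across-period and down-group shifts push In's atomic radius up.
Sr > In: Sr lies to the left of In in period 5, so the across-period effect alone puts Sr larger.
Tabulated atomic radius (pm): As 121, Sr 185, In 142.
So from smallest to largest: As < In < Sr.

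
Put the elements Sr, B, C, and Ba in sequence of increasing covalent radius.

C < B < Sr < Ba

B is in period 2, group 13; C is in period 2, group 14; Sr is in period 5, group 2; Ba is in period 6, group 2.
Moving right in a period, electrons are added to the same shell under a stronger nuclear pull, so atoms get smaller; moving down, a new shell is opened and atoms get larger.
Here both period and group differ, so the two effects have to be weighed against each other.
B > C: B lies to the left of C in period 2, so the across-period effect alone puts B larger.
Sr > B: both effects reinforce here, so Sr is clearly the larger of the two.
Ba > Sr: Ba sits below Sr in group 2, so the down-group effect alone puts Ba larger.
For reference (pm): B 85, C 75, Sr 185, Ba 196.
So from smallest to largest: C < B < Sr < Ba.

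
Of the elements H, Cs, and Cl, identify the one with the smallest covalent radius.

H is in period 1, group 1; Cl is in period 3, group 17; Cs is in period 6, group 1.
Across a period the added protons contract the valence shell; down a group each new principal shell makes the atom larger.
These span different periods and groups, so the two trends combine.
Cl > H: the two effects oppose for this pair; the down-group effect wins (99 vs 32 pm).
Cs > Cl: both effects reinforce here, so Cs is clearly the larger of the two.
Approximate values (pm): H 32, Cl 99, Cs 232.
The smallest covalent radius among these belongs to H.

H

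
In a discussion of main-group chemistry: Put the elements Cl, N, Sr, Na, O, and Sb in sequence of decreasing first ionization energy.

N, O, Cl, Sb, Sr, Na

N is in period 2, group 15; O is in period 2, group 16; Na is in period 3, group 1; Cl is in period 3, group 17; Sr is in period 5, group 2; Sb is in period 5, group 15.
Removing the outermost electron gets harder across a period and easier down a group.
These span different periods and groups, so the two trends combine.
Sr > Na: period and group pull opposite ways; the across-period shift dominates (550 vs 496 kJ/mol).
Sb > Sr: Sb lies to the right of Sr in period 5, so the across-period effect alone puts Sb higher.
Cl > Sb: relative to Sb, both the across-period and down-group shifts push Cl's first ionization energy up.
O > Cl: the two effects oppose for this pair; the down-group effect wins (1314 vs 1251 kJ/mol).
N > O: this pair runs against the simple trend — see the exception note.
Note the exception: N has a higher first ionization energy than O, contrary to the simple trend — pairing an electron in O's 2p⁴ costs repulsion energy, so O ionizes more easily than half-filled N (2p³).
Approximate values (kJ/mol): N 1402, O 1314, Na 496, Cl 1251, Sr 550, Sb 831.
So from highest to lowest: N > O > Cl > Sb > Sr > Na.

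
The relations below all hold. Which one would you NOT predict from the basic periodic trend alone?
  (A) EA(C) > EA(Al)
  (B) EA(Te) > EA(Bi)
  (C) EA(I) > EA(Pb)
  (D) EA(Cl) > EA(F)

The general trend: electron affinity increases across a period and decreases down a group.
(A) C (period 2, group 14) vs Al (period 3, group 13): the stated order agrees with the simple trend.
(B) Te (period 5, group 16) vs Bi (period 6, group 15): the stated order agrees with the simple trend.
(C) I (period 5, group 17) vs Pb (period 6, group 14): the stated order agrees with the simple trend.
(D) Cl (period 3, group 17) vs F (period 2, group 17): the stated order contradicts the simple trend.
The exception is (D): F's small 2p subshell makes the incoming electron feel strong e⁻–e⁻ repulsion, so Cl actually releases more energy on gaining an electron.

(D)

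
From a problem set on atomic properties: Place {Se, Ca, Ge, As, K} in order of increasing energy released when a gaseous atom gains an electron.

Ca < K < As < Ge < Se

Atoms with high Z_eff and room in the valence shell (especially the halogens) have the most exothermic electron affinities.
All lie in period 4; the across-period trend (electron affinity increases left to right) applies, with the exception below.
Note the exception: K has a higher electron affinity than Ca, contrary to the simple trend — adding an electron to Ca (ns²) has to open a new, higher-energy np subshell, which is unfavourable.
Note the exception: Ge has a higher electron affinity than As, contrary to the simple trend — adding an electron to As's half-filled 4p³ is unfavourable, so Ge (4p²) has the more exothermic EA.
Approximate values (kJ/mol): K 48, Ca 2, Ge 119, As 78, Se 195.
So from lowest to highest: Ca < K < As < Ge < Se.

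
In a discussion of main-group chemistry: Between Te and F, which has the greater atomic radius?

Te

F is in period 2, group 17; Te is in period 5, group 16.
Across a period the added protons contract the valence shell; down a group each new principal shell makes the atom larger.
Neither a single period nor a single group — weigh both effects.
Te > F: relative to F, both the across-period and down-group shifts push Te's atomic radius up.
Tabulated atomic radius (pm): F 64, Te 136.
So Te has the greater atomic radius (Te > F).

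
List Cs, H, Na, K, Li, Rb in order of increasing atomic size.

H is in period 1, group 1; Li is in period 2, group 1; Na is in period 3, group 1; K is in period 4, group 1; Rb is in period 5, group 1; Cs is in period 6, group 1.
Across a period the added protons contract the valence shell; down a group each new principal shell makes the atom larger.
All are in group 1, so atomic radius increases down the group.
So from smallest to largest: H < Li < Na < K < Rb < Cs.

H < Li < Na < K < Rb < Cs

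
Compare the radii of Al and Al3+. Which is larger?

Al

Forming Al3+ removes 3 electrons from Al. Fewer electrons for the same nuclear charge means less shielding and a higher Z_eff on the remaining electrons, and for main-group metals the entire outer shell is lost.
A cation is smaller than its parent atom: Al3+ < Al.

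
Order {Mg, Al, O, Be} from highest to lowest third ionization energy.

Be > Mg > O > Al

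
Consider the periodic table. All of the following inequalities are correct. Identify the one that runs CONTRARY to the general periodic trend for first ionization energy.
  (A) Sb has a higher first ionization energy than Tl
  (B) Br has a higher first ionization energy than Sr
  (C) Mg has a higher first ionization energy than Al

(C)

The general trend: first ionization energy increases across a period and decreases down a group.
(A) Sb (period 5, group 15) vs Tl (period 6, group 13): the stated order agrees with the simple trend.
(B) Br (period 4, group 17) vs Sr (period 5, group 2): the stated order agrees with the simple trend.
(C) Mg (period 3, group 2) vs Al (period 3, group 13): the stated order contradicts the simple trend.
The exception is (C): Al's single 3p electron is easier to remove than one from Mg's filled 3s².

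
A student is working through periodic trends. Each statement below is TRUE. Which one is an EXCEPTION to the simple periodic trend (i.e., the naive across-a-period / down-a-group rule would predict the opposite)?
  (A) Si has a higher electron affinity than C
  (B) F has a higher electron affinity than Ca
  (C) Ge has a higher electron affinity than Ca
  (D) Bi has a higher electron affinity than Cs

(A)

The general trend: electron affinity increases across a period and decreases down a group.
(A) Si (period 3, group 14) vs C (period 2, group 14): the stated order contradicts the simple trend.
(B) F (period 2, group 17) vs Ca (period 4, group 2): the stated order agrees with the simple trend.
(C) Ge (period 4, group 14) vs Ca (period 4, group 2): the stated order agrees with the simple trend.
(D) Bi (period 6, group 15) vs Cs (period 6, group 1): the stated order agrees with the simple trend.
The exception is (A): Si's larger, more diffuse 3p orbitals accept an added electron slightly more readily than C's compact 2p.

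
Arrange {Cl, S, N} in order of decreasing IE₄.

IE_4 is the cost of taking one more electron from the +3 cation: Cl³⁺ still has 4 valence electrons; S³⁺ still has 3 valence electrons; N³⁺ still has 2 valence electrons.
All are still removing valence electrons, so compare the +3 ions as you would atoms: IE_4 generally rises across a period (higher Z_eff) and falls down a group (larger shell), subject to the usual subshell exceptions.
Valence configurations: Cl³⁺ [Ne]3s²3p², S³⁺ [Ne]3s²3p¹, N³⁺ [He]2s².
Tabulated IE_4 (kJ/mol): Cl 5159, S 4556, N 7475.
Putting it together, IE_4: S < Cl < N.

N > Cl > S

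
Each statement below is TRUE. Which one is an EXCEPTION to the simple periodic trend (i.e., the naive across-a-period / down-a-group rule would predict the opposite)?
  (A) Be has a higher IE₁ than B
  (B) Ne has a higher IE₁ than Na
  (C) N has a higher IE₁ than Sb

The general trend: IE₁ increases across a period and decreases down a group.
(A) Be (period 2, group 2) vs B (period 2, group 13): the stated order contradicts the simple trend.
(B) Ne (period 2, group 18) vs Na (period 3, group 1): the stated order agrees with the simple trend.
(C) N (period 2, group 15) vs Sb (period 5, group 15): the stated order agrees with the simple trend.
The exception is (A): removing B's lone 2p electron is easier than breaking Be's filled 2s².

(A)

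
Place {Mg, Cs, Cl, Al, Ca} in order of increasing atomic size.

Mg is in period 3, group 2; Al is in period 3, group 13; Cl is in period 3, group 17; Ca is in period 4, group 2; Cs is in period 6, group 1.
Radius decreases left→right (rising Z_eff, same n) and increases top→bottom (higher n).
Here both period and group differ, so the two effects have to be weighed against each other.
Al > Cl: Al lies to the left of Cl in period 3, so the across-period effect alone puts Al larger.
Mg > Al: Mg lies to the left of Al in period 3, so the across-period effect alone puts Mg larger.
Ca > Mg: they share group 2; the group trend gives Ca the larger value.
Cs > Ca: relative to Ca, both the across-period and down-group shifts push Cs's atomic radius up.
Tabulated atomic radius (pm): Mg 139, Al 126, Cl 99, Ca 171, Cs 232.
So from smallest to largest: Cl < Al < Mg < Ca < Cs.

Cl < Al < Mg < Ca < Cs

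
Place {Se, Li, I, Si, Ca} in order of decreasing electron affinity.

Atoms with high Z_eff and room in the valence shell (especially the halogens) have the most exothermic electron affinities.
Here both period and group differ, so the two effects have to be weighed against each other.
Li > Ca: period and group pull opposite ways; the down-group shift dominates (60 vs 2 kJ/mol).
Si > Li: period and group pull opposite ways; the across-period shift dominates (134 vs 60 kJ/mol).
Se > Si: period and group pull opposite ways; the across-period shift dominates (195 vs 134 kJ/mol).
I > Se: the two effects oppose for this pair; the across-period effect wins (295 vs 195 kJ/mol).
Approximate values (kJ/mol): Li 60, Si 134, Ca 2, Se 195, I 295.
So from highest to lowest: I > Se > Si > Li > Ca.

I, Se, Si, Li, Ca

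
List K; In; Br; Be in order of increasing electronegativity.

K < Be < In < Br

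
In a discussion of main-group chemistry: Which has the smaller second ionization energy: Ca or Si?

Ca

After 1 electron has been removed, what remains? Ca⁺ still has 1 valence electron; Si⁺ still has 3 valence electrons.
All are still removing valence electrons, so compare the +1 ions as you would atoms: IE_2 generally rises across a period (higher Z_eff) and falls down a group (larger shell), subject to the usual subshell exceptions.
Valence configurations: Ca⁺ [Ar]4s¹, Si⁺ [Ne]3s²3p¹.
The numbers (kJ/mol): Ca 1145, Si 1577.
Hence IE_2: Ca < Si.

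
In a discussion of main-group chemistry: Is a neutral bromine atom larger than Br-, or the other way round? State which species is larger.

Forming Br- adds 1 electron to Br. More electron–electron repulsion in the same shell, with unchanged nuclear charge, lets the cloud expand.
An anion is larger than its parent atom: Br- > Br.

Br-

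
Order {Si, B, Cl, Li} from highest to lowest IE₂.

After 1 electron has been removed, what remains? Si⁺ still has 3 valence electrons; B⁺ still has 2 valence electrons; Cl⁺ still has 6 valence electrons; Li⁺ is the bare [He] core.
Breaking into a closed-shell core is much more expensive than removing a leftover valence electron — Li has the largest IE_2 here.
Valence configurations: Si⁺ [Ne]3s²3p¹, B⁺ [He]2s², Cl⁺ [Ne]3s²3p⁴.
Tabulated IE_2 (kJ/mol): Si 1577, B 2427, Cl 2298, Li 7298.
Hence IE_2: Si < Cl < B < Li.

Li > B > Cl > Si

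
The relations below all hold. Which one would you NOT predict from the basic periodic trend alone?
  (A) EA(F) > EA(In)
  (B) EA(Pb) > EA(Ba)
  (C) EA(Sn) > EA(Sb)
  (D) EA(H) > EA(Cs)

The general trend: electron affinity increases across a period and decreases down a group.
(A) F (period 2, group 17) vs In (period 5, group 13): the stated order agrees with the simple trend.
(B) Pb (period 6, group 14) vs Ba (period 6, group 2): the stated order agrees with the simple trend.
(C) Sn (period 5, group 14) vs Sb (period 5, group 15): the stated order contradicts the simple trend.
(D) H (period 1, group 1) vs Cs (period 6, group 1): the stated order agrees with the simple trend.
The exception is (C): adding an electron to Sb's half-filled 5p³ is unfavourable, so Sn has the more exothermic EA.

(C)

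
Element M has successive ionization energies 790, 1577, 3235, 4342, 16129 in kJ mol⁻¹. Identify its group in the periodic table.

Group 14

Look for the largest jump between consecutive ionization energies: IE5/IE4 ≈ 3.7, far larger than any earlier ratio.
That jump marks the point where a core electron is being removed. So the atom has 4 valence electrons.
A main-group element with 4 valence electrons is in group 14.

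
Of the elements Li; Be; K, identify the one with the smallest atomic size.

Li is in period 2, group 1; Be is in period 2, group 2; K is in period 4, group 1.
Radius decreases left→right (rising Z_eff, same n) and increases top→bottom (higher n).
Neither a single period nor a single group — weigh both effects.
Li > Be: both are in period 2; the period trend gives Li the larger value.
K > Li: K sits below Li in group 1, so the down-group effect alone puts K larger.
For reference (pm): Li 133, Be 102, K 196.
The smallest atomic size among these belongs to Be.

Be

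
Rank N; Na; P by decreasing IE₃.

The third ionization energy removes an electron from the +2 ion. For each element: N²⁺ still has 3 valence electrons; Na²⁺ is already 1 electron into the core; P²⁺ still has 3 valence electrons.
Pulling an electron out of a noble-gas core costs far more than removing a remaining valence electron, so Na sits at the high end of IE_3.
Valence configurations: N²⁺ [He]2s²2p¹, P²⁺ [Ne]3s²3p¹.
The numbers (kJ/mol): N 4578, Na 6910, P 2914.
Hence IE_3: P < N < Na.

Na > N > P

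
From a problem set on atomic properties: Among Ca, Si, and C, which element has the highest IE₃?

Consider each +2 ion: Ca²⁺ is the bare [Ar] core; Si²⁺ still has 2 valence electrons; C²⁺ still has 2 valence electrons.
Pulling an electron out of a noble-gas core costs far more than removing a remaining valence electron, so Ca sits at the high end of IE_3.
Valence configurations: Si²⁺ [Ne]3s², C²⁺ [He]2s².
Tabulated IE_3 (kJ/mol): Ca 4912, Si 3232, C 4620.
Putting it together, IE_3: Si < C < Ca.

Ca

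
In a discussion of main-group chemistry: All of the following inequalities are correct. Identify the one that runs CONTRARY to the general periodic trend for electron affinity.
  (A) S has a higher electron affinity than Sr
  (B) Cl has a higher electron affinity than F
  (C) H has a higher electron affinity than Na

The general trend: electron affinity increases across a period and decreases down a group.
(A) S (period 3, group 16) vs Sr (period 5, group 2): the stated order agrees with the simple trend.
(B) Cl (period 3, group 17) vs F (period 2, group 17): the stated order contradicts the simple trend.
(C) H (period 1, group 1) vs Na (period 3, group 1): the stated order agrees with the simple trend.
The exception is (B): F's small 2p subshell makes the incoming electron feel strong e⁻–e⁻ repulsion, so Cl actually releases more energy on gaining an electron.

(B)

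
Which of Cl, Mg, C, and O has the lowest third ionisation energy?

The third ionization energy removes an electron from the +2 ion. For each element: Cl²⁺ still has 5 valence electrons; Mg²⁺ is the bare [Ne] core; C²⁺ still has 2 valence electrons; O²⁺ still has 4 valence electrons.
Breaking into a closed-shell core is much more expensive than removing a leftover valence electron — Mg has the largest IE_3 here.
Valence configurations: Cl²⁺ [Ne]3s²3p³, C²⁺ [He]2s², O²⁺ [He]2s²2p².
The numbers (kJ/mol): Cl 3822, Mg 7733, C 4620, O 5300.
Hence IE_3: Cl < C < O < Mg.

Cl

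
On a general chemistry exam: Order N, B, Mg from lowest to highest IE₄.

N, Mg, B

IE_4 is the cost of taking one more electron from the +3 cation: N³⁺ still has 2 valence electrons; B³⁺ is the bare [He] core; Mg³⁺ is already 1 electron into the core.
Core electrons are held far more tightly than valence electrons, so Mg and B top the IE_4 order.
Approximate IE_4 values (kJ/mol): N 7475, B 25026, Mg 10543.
So the fourth ionization energies run N < Mg < B.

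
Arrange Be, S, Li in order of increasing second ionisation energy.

Consider each +1 ion: Be⁺ still has 1 valence electron; S⁺ still has 5 valence electrons; Li⁺ is the bare [He] core.
Pulling an electron out of a noble-gas core costs far more than removing a remaining valence electron, so Li sits at the high end of IE_2.
Valence configurations: Be⁺ [He]2s¹, S⁺ [Ne]3s²3p³.
Approximate IE_2 values (kJ/mol): Be 1757, S 2252, Li 7298.
Hence IE_2: Be < S < Li.

Be < S < Li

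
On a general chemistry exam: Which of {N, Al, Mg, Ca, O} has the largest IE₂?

O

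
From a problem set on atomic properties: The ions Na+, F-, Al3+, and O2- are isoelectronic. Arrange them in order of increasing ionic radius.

Al3+ < Na+ < F- < O2-

All of these have 10 electrons, so size is governed by nuclear charge alone: the more protons, the stronger the pull on the same electron cloud, and the smaller the ion.
Nuclear charges: Al3+ (Z=13), Na+ (Z=11), F- (Z=9), O2- (Z=8).
Smallest to largest: Al3+ < Na+ < F- < O2-.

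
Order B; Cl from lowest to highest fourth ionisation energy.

Consider each +3 ion: B³⁺ is the bare [He] core; Cl³⁺ still has 4 valence electrons.
Pulling an electron out of a noble-gas core costs far more than removing a remaining valence electron, so B sits at the high end of IE_4.
The numbers (kJ/mol): B 25026, Cl 5159.
Putting it together, IE_4: Cl < B.

Cl < B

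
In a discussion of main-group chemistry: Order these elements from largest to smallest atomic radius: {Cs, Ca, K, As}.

Cs > K > Ca > As

K is in period 4, group 1; Ca is in period 4, group 2; As is in period 4, group 15; Cs is in period 6, group 1.
Moving right in a period, electrons are added to the same shell under a stronger nuclear pull, so atoms get smaller; moving down, a new shell is opened and atoms get larger.
These span different periods and groups, so the two trends combine.
Ca > As: Ca lies to the left of As in period 4, so the across-period effect alone puts Ca larger.
K > Ca: K lies to the left of Ca in period 4, so the across-period effect alone puts K larger.
Cs > K: Cs sits below K in group 1, so the down-group effect alone puts Cs larger.
For reference (pm): K 196, Ca 171, As 121, Cs 232.
So from largest to smallest: Cs > K > Ca > As.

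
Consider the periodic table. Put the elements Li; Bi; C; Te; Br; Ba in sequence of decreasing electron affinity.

Li is in period 2, group 1; C is in period 2, group 14; Br is in period 4, group 17; Te is in period 5, group 16; Ba is in period 6, group 2; Bi is in period 6, group 15.
Electron affinity generally becomes more exothermic across a period toward the halogens and less exothermic down a group.
Here both period and group differ, so the two effects have to be weighed against each other.
Li > Ba: the two effects oppose for this pair; the down-group effect wins (60 vs 14 kJ/mol).
Bi > Li: period and group pull opposite ways; the across-period shift dominates (91 vs 60 kJ/mol).
C > Bi: period and group pull opposite ways; the down-group shift dominates (122 vs 91 kJ/mol).
Te > C: the two effects oppose for this pair; the across-period effect wins (190 vs 122 kJ/mol).
Br > Te: both effects reinforce here, so Br is clearly the higher of the two.
Approximate values (kJ/mol): Li 60, C 122, Br 325, Te 190, Ba 14, Bi 91.
So from highest to lowest: Br > Te > C > Bi > Li > Ba.

Br, Te, C, Bi, Li, Ba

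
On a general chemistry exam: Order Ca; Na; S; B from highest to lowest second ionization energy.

Na > B > S > Ca

Consider each +1 ion: Ca⁺ still has 1 valence electron; Na⁺ is the bare [Ne] core; S⁺ still has 5 valence electrons; B⁺ still has 2 valence electrons.
Pulling an electron out of a noble-gas core costs far more than removing a remaining valence electron, so Na sits at the high end of IE_2.
Valence configurations: Ca⁺ [Ar]4s¹, S⁺ [Ne]3s²3p³, B⁺ [He]2s².
Tabulated IE_2 (kJ/mol): Ca 1145, Na 4562, S 2252, B 2427.
So the second ionization energies run Ca < S < B < Na.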